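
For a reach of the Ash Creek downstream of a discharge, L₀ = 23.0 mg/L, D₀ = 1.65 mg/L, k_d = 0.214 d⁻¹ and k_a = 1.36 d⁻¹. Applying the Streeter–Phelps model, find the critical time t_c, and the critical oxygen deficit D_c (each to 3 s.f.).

t_c ≈ 1.19 d; D_c ≈ 2.81 mg/L

With k_a/k_d = 6.355 and 1 − D₀(k_a−k_d)/(k_d L₀) = 0.6158,
t_c = ln(6.355 × 0.6158) / (1.36 − 0.214) = ln(3.914) / 1.146 = 1.364/1.146 = 1.191 d.
D_c = (k_d/k_a) L₀ e^(−k_d t_c) = (0.214/1.36) × 23.0 × e^(−0.214×1.191) = 0.1574 × 23.0 × 0.7751 = 2.805 mg/L.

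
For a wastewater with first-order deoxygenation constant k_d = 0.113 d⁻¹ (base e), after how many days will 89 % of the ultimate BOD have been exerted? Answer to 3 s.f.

t ≈ 19.5 d

y/L₀ = 1 − e^(−k_d t) = 0.89 ⇒ e^(−k_d t) = 0.110
t = −ln(0.110) / 0.113 = 2.207 / 0.113 = 19.53 d.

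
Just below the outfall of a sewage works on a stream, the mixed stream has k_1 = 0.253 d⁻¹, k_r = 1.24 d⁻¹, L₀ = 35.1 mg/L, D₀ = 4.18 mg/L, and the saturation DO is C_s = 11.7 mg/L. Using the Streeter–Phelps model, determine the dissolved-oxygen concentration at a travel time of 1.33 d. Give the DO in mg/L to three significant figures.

DO ≈ 6.20 mg/L

k_1 L₀/(k_r−k_1) = 0.253×35.1/(1.24−0.253) = 8.880/0.9870 = 8.997 mg/L.
e^(−k_1 t) = e^(−0.253×1.330) = 0.7143; e^(−k_r t) = e^(−1.24×1.330) = 0.1922.
D = 8.997 × (0.7143 − 0.1922) + 4.18 × 0.1922 = 4.697 + 0.8034 = 5.501 mg/L.
DO = C_s − D = 11.7 − 5.501 = 6.199 mg/L.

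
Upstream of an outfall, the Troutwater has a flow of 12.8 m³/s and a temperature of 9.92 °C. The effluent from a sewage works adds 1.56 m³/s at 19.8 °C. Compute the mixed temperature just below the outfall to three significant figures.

Flow-weighted mixing: C = (Q_r C_r + Q_w C_w)/(Q_r + Q_w)
= (12.8×9.92 + 1.56×19.8)/(12.8 + 1.56) = 157.9/14.36 = 10.99 °C.

11.0 °C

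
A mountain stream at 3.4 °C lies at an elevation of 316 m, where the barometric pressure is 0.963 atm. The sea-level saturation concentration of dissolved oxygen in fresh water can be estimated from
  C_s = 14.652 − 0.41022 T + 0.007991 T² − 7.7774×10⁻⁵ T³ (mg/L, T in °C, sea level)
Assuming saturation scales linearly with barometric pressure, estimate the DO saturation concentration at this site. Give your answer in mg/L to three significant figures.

At sea level: C_s = 14.652 − 0.41022×3.4 + 0.007991×3.4² − 7.7774×10⁻⁵×3.4³ = 13.35 mg/L.
Pressure correction: C_s' = 13.35 × 0.963 = 12.85 mg/L.

C_s ≈ 12.9 mg/L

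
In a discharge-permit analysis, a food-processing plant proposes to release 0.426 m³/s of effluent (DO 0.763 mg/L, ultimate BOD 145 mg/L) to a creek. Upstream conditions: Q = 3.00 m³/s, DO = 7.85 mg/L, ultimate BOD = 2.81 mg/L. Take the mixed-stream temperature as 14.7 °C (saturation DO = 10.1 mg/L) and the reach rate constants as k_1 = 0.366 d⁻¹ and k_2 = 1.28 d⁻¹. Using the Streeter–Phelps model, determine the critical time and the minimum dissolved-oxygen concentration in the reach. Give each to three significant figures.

t_c ≈ 0.844 d; minimum DO ≈ 5.80 mg/L

Mixed DO = (3.00×7.85 + 0.426×0.763)/(3.00+0.426) = 23.88/3.426 = 6.969 mg/L.
Mixed L₀ = (3.00×2.81 + 0.426×145)/(3.426) = 70.20/3.426 = 20.49 mg/L.
Initial deficit D₀ = C_s − DO₀ = 10.1 − 6.969 = 3.131 mg/L.
t_c = (1/0.9140) ln[(1.28/0.366)(1 − 3.131×0.9140/(0.366×20.49))] = 1.094 × ln(2.163) = 0.8439 d.
D_c = (0.366/1.28) × 20.49 × e^(−0.366×0.8439) = 0.2859 × 20.49 × 0.7343 = 4.302 mg/L.
Minimum DO = 10.1 − 4.302 = 5.798 mg/L.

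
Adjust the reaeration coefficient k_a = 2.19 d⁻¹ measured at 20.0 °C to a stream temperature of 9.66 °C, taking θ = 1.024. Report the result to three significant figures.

k_a(T₂) = k_a(T₁) · θ^(T₂−T₁) = 2.19 × 1.024^(9.66−20.0)
= 2.19 × 1.024^-10.3 = 2.19 × 0.7825 = 1.714 d⁻¹.

k_a ≈ 1.71 d⁻¹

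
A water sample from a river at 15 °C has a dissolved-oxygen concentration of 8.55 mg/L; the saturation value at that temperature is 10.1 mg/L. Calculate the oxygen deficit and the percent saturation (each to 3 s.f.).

D ≈ 1.55 mg/L; 84.7 % saturation

D = C_s − C = 10.1 − 8.55 = 1.55 mg/L.
% saturation = 8.55/10.1 × 100 = 84.7 %.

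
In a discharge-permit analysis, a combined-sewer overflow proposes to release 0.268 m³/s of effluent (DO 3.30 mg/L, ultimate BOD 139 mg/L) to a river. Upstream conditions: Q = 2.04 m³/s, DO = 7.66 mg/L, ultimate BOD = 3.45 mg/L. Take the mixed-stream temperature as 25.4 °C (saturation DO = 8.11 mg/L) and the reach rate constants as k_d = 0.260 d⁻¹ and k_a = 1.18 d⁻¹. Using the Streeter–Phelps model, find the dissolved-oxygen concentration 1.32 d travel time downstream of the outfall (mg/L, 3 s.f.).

DO ≈ 5.20 mg/L

Mixed DO = (2.04×7.66 + 0.268×3.30)/(2.04+0.268) = 16.51/2.308 = 7.154 mg/L.
Mixed L₀ = (2.04×3.45 + 0.268×139)/(2.308) = 44.29/2.308 = 19.19 mg/L.
Initial deficit D₀ = C_s − DO₀ = 8.11 − 7.154 = 0.9563 mg/L.
D(1.32) = [0.260×19.19/(1.18−0.260)](e^(−0.260×1.32) − e^(−1.18×1.32)) + 0.9563 e^(−1.18×1.32)
= 5.423 × (0.7095 − 0.2106) + 0.9563 × 0.2106 = 2.907 mg/L.
DO = 8.11 − 2.907 = 5.203 mg/L.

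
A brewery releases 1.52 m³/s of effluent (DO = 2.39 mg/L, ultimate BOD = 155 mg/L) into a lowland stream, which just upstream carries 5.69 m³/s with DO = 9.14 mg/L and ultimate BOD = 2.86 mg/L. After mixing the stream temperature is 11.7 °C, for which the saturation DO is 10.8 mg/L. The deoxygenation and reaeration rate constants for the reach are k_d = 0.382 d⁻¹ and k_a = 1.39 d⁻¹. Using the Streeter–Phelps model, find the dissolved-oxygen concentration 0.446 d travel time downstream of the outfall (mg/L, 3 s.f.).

DO ≈ 5.10 mg/L

Mixed DO = (5.69×9.14 + 1.52×2.39)/(5.69+1.52) = 55.64/7.210 = 7.717 mg/L.
Mixed L₀ = (5.69×2.86 + 1.52×155)/(7.210) = 251.9/7.210 = 34.93 mg/L.
Initial deficit D₀ = C_s − DO₀ = 10.8 − 7.717 = 3.083 mg/L.
D(0.446) = [0.382×34.93/(1.39−0.382)](e^(−0.382×0.446) − e^(−1.39×0.446)) + 3.083 e^(−1.39×0.446)
= 13.24 × (0.8434 − 0.5380) + 3.083 × 0.5380 = 5.701 mg/L.
DO = 10.8 − 5.701 = 5.099 mg/L.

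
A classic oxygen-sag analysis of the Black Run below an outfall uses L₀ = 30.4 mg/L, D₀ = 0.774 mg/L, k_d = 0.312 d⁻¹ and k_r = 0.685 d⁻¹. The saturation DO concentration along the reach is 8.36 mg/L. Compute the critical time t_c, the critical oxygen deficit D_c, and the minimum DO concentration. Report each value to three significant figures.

t_c = [1/(k_r−k_d)] ln[(k_r/k_d)(1 − D₀(k_r−k_d)/(k_d L₀))]
= [1/(0.685−0.312)] ln[(0.685/0.312)(1 − 0.774×0.3730/(0.312×30.4))]
= (1/0.3730) ln[2.196 × 0.9696] = 2.681 × ln(2.129) = 2.681 × 0.7555 = 2.025 d.
D_c = (k_d/k_r) L₀ e^(−k_d t_c) = (0.312/0.685) × 30.4 × e^(−0.312×2.025) = 0.4555 × 30.4 × 0.5316 = 7.360 mg/L.
Minimum DO = C_s − D_c = 8.36 − 7.360 = 0.9999 mg/L.

t_c ≈ 2.03 d; D_c ≈ 7.36 mg/L; min DO ≈ 1.00 mg/L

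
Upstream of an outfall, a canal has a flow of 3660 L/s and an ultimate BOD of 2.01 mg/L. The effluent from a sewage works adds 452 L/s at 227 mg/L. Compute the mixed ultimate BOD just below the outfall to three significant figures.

Flow-weighted mixing: C = (Q_r C_r + Q_w C_w)/(Q_r + Q_w)
= (3660×2.01 + 452×227)/(3660 + 452) = 110000/4112 = 26.74 mg/L.

26.7 mg/L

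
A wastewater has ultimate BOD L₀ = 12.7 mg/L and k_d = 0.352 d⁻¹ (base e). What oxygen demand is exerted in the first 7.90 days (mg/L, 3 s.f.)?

y_t = L₀(1 − e^(−k_d t)) = 12.7 × (1 − e^(−0.352×7.90))
= 12.7 × (1 − 0.06199) = 12.7 × 0.9380 = 11.91 mg/L.

y ≈ 11.9 mg/L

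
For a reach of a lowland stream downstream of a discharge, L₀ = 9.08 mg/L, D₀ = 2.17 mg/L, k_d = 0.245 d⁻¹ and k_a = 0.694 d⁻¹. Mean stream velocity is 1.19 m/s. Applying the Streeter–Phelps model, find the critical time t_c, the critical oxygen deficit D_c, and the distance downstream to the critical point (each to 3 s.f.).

At the critical point dD/dt = 0, so k_d L₀ e^(−k_d t) = k_a D. Substituting D(t) from the Streeter–Phelps equation and solving for t gives
t_c = ln[(k_a/k_d)(1 − D₀(k_a−k_d)/(k_d L₀))] / (k_a−k_d).
Here k_a−k_d = 0.4490 d⁻¹ and 1 − D₀(k_a−k_d)/(k_d L₀) = 1 − 2.17×0.4490/(0.245×9.08) = 0.5620, so
t_c = ln(2.833 × 0.5620) / 0.4490 = 0.4650 / 0.4490 = 1.036 d.
D_c = (k_d/k_a) L₀ e^(−k_d t_c) = (0.245/0.694) × 9.08 × e^(−0.245×1.036) = 0.3530 × 9.08 × 0.7759 = 2.487 mg/L.
x_c = v t_c = 1.19 m/s × 1.036 d × 86400 s/d = 106500 m ≈ 106 km.

t_c ≈ 1.04 d; D_c ≈ 2.49 mg/L; x_c ≈ 106 km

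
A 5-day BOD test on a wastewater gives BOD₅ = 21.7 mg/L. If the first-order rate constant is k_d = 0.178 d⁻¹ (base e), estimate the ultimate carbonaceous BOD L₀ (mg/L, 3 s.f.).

L₀ ≈ 36.8 mg/L

BOD₅ = L₀(1 − e^(−5k_d)) ⇒ L₀ = BOD₅ / (1 − e^(−5×0.178))
= 21.7 / (1 − 0.4107) = 21.7 / 0.5893 = 36.82 mg/L.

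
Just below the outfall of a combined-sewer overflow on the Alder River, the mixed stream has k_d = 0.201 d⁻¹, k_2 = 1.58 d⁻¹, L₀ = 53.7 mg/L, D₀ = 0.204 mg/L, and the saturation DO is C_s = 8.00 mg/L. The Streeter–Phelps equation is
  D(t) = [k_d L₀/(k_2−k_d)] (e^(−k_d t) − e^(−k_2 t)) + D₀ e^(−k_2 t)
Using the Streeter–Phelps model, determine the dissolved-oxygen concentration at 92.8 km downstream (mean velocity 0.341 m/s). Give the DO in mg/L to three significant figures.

DO ≈ 3.90 mg/L

Travel time t = x/v = 92.8 km / (0.341 m/s) = 92800 m / 0.341 m/s = 272100 s = 3.150 d.
k_d L₀/(k_2−k_d) = 0.201×53.7/(1.58−0.201) = 10.79/1.379 = 7.827 mg/L.
e^(−k_d t) = e^(−0.201×3.150) = 0.5309; e^(−k_2 t) = e^(−1.58×3.150) = 0.006897.
D = 7.827 × (0.5309 − 0.006897) + 0.204 × 0.006897 = 4.102 + 0.001407 = 4.103 mg/L.
DO = C_s − D = 8.00 − 4.103 = 3.897 mg/L.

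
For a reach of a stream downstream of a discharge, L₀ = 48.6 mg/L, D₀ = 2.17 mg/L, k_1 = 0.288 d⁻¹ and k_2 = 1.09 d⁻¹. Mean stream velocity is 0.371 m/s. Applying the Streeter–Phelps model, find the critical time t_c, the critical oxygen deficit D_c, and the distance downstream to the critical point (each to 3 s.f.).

With k_2/k_1 = 3.785 and 1 − D₀(k_2−k_1)/(k_1 L₀) = 0.8757,
t_c = ln(3.785 × 0.8757) / (1.09 − 0.288) = ln(3.314) / 0.8020 = 1.198/0.8020 = 1.494 d.
D_c = (k_1/k_2) L₀ e^(−k_1 t_c) = (0.288/1.09) × 48.6 × e^(−0.288×1.494) = 0.2642 × 48.6 × 0.6503 = 8.351 mg/L.
x_c = v t_c = 0.371 m/s × 1.494 d × 86400 s/d = 47890 m ≈ 47.9 km.

t_c ≈ 1.49 d; D_c ≈ 8.35 mg/L; x_c ≈ 47.9 km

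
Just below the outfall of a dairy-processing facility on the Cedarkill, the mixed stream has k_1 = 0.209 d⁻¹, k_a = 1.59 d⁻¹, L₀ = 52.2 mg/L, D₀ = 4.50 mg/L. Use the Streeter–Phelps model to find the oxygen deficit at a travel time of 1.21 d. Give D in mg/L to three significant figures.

k_1 L₀/(k_a−k_1) = 0.209×52.2/(1.59−0.209) = 10.91/1.381 = 7.900 mg/L.
e^(−k_1 t) = e^(−0.209×1.210) = 0.7766; e^(−k_a t) = e^(−1.59×1.210) = 0.1460.
D = 7.900 × (0.7766 − 0.1460) + 4.50 × 0.1460 = 4.981 + 0.6572 = 5.638 mg/L.

D ≈ 5.64 mg/L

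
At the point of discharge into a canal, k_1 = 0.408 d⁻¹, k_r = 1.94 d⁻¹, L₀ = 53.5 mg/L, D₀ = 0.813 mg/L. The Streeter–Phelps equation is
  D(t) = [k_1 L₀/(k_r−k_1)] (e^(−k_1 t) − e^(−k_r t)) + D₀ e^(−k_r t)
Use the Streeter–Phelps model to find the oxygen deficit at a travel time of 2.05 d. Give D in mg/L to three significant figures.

k_1 L₀/(k_r−k_1) = 0.408×53.5/(1.94−0.408) = 21.83/1.532 = 14.25 mg/L.
e^(−k_1 t) = e^(−0.408×2.050) = 0.4333; e^(−k_r t) = e^(−1.94×2.050) = 0.01874.
D = 14.25 × (0.4333 − 0.01874) + 0.813 × 0.01874 = 5.906 + 0.01524 = 5.921 mg/L.

D ≈ 5.92 mg/L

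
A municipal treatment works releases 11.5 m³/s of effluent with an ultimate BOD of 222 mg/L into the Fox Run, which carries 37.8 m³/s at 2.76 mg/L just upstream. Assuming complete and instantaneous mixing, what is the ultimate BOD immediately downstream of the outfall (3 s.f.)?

53.9 mg/L

Flow-weighted mixing: C = (Q_r C_r + Q_w C_w)/(Q_r + Q_w)
= (37.8×2.76 + 11.5×222)/(37.8 + 11.5) = 2657/49.30 = 53.90 mg/L.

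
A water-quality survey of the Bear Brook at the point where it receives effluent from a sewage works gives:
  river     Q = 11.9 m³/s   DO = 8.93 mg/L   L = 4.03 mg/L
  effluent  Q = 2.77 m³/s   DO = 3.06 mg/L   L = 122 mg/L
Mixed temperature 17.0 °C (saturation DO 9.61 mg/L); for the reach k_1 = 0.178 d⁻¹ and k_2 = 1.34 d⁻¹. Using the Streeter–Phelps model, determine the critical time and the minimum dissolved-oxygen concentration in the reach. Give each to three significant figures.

Mixed DO = (11.9×8.93 + 2.77×3.06)/(11.9+2.77) = 114.7/14.67 = 7.822 mg/L.
Mixed L₀ = (11.9×4.03 + 2.77×122)/(14.67) = 385.9/14.67 = 26.31 mg/L.
Initial deficit D₀ = C_s − DO₀ = 9.61 − 7.822 = 1.788 mg/L.
t_c = (1/1.162) ln[(1.34/0.178)(1 − 1.788×1.162/(0.178×26.31))] = 0.8606 × ln(4.187) = 1.232 d.
D_c = (0.178/1.34) × 26.31 × e^(−0.178×1.232) = 0.1328 × 26.31 × 0.8030 = 2.806 mg/L.
Minimum DO = 9.61 − 2.806 = 6.804 mg/L.

t_c ≈ 1.23 d; minimum DO ≈ 6.80 mg/L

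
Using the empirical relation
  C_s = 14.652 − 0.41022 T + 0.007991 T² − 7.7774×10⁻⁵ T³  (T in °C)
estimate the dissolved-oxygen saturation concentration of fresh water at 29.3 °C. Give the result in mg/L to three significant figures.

C_s = 14.652 − 0.41022×29.3 + 0.007991×29.3² − 7.7774×10⁻⁵×29.3³ = 7.536 mg/L.

C_s ≈ 7.54 mg/L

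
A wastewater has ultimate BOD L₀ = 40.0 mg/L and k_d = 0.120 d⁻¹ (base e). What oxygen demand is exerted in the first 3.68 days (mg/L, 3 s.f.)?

y ≈ 14.3 mg/L

y_t = L₀(1 − e^(−k_d t)) = 40.0 × (1 − e^(−0.120×3.68))
= 40.0 × (1 − 0.6430) = 40.0 × 0.3570 = 14.28 mg/L.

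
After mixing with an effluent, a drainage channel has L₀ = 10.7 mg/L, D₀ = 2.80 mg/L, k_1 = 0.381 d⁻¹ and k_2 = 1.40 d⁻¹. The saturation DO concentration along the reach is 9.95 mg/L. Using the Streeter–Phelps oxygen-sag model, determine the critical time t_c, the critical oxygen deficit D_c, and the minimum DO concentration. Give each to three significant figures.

t_c ≈ 0.0960 d; D_c ≈ 2.81 mg/L; min DO ≈ 7.14 mg/L

t_c = [1/(k_2−k_1)] ln[(k_2/k_1)(1 − D₀(k_2−k_1)/(k_1 L₀))]
= [1/(1.40−0.381)] ln[(1.40/0.381)(1 − 2.80×1.019/(0.381×10.7))]
= (1/1.019) ln[3.675 × 0.3001] = 0.9814 × ln(1.103) = 0.9814 × 0.09786 = 0.09603 d.
D_c = (k_1/k_2) L₀ e^(−k_1 t_c) = (0.381/1.40) × 10.7 × e^(−0.381×0.09603) = 0.2721 × 10.7 × 0.9641 = 2.807 mg/L.
Minimum DO = C_s − D_c = 9.95 − 2.807 = 7.143 mg/L.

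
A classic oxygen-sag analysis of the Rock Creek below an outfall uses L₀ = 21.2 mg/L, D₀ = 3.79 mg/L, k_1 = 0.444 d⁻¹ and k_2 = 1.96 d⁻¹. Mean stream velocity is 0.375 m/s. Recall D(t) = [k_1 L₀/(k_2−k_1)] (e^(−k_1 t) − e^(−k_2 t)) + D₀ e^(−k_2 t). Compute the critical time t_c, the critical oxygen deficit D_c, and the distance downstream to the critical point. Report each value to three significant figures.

With k_2/k_1 = 4.414 and 1 − D₀(k_2−k_1)/(k_1 L₀) = 0.3896,
t_c = ln(4.414 × 0.3896) / (1.96 − 0.444) = ln(1.720) / 1.516 = 0.5422/1.516 = 0.3577 d.
D_c = (k_1/k_2) L₀ e^(−k_1 t_c) = (0.444/1.96) × 21.2 × e^(−0.444×0.3577) = 0.2265 × 21.2 × 0.8532 = 4.097 mg/L.
x_c = v t_c = 0.375 m/s × 0.3577 d × 86400 s/d = 11590 m ≈ 11.6 km.

t_c ≈ 0.358 d; D_c ≈ 4.10 mg/L; x_c ≈ 11.6 km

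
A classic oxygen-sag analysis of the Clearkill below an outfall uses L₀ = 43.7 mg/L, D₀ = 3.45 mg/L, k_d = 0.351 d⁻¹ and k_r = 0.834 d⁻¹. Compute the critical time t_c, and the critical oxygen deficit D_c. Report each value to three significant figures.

t_c ≈ 1.55 d; D_c ≈ 10.7 mg/L

With k_r/k_d = 2.376 and 1 − D₀(k_r−k_d)/(k_d L₀) = 0.8914,
t_c = ln(2.376 × 0.8914) / (0.834 − 0.351) = ln(2.118) / 0.4830 = 0.7504/0.4830 = 1.554 d.
D_c = (k_d/k_r) L₀ e^(−k_d t_c) = (0.351/0.834) × 43.7 × e^(−0.351×1.554) = 0.4209 × 43.7 × 0.5796 = 10.66 mg/L.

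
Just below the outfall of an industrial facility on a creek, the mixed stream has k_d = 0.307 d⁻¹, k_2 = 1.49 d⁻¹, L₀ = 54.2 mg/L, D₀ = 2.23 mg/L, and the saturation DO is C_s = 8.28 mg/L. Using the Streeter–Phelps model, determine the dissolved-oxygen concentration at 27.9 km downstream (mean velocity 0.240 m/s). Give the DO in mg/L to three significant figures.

DO ≈ 0.568 mg/L

Travel time t = x/v = 27.9 km / (0.240 m/s) = 27900 m / 0.240 m/s = 116200 s = 1.345 d.
k_d L₀/(k_2−k_d) = 0.307×54.2/(1.49−0.307) = 16.64/1.183 = 14.07 mg/L.
e^(−k_d t) = e^(−0.307×1.345) = 0.6616; e^(−k_2 t) = e^(−1.49×1.345) = 0.1347.
D = 14.07 × (0.6616 − 0.1347) + 2.23 × 0.1347 = 7.411 + 0.3004 = 7.712 mg/L.
DO = C_s − D = 8.28 − 7.712 = 0.5682 mg/L.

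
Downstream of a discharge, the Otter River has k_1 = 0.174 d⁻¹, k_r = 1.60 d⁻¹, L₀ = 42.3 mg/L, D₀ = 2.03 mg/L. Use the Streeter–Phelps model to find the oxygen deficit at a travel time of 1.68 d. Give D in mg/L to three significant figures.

D ≈ 3.64 mg/L

k_1 L₀/(k_r−k_1) = 0.174×42.3/(1.60−0.174) = 7.360/1.426 = 5.161 mg/L.
e^(−k_1 t) = e^(−0.174×1.680) = 0.7465; e^(−k_r t) = e^(−1.60×1.680) = 0.06802.
D = 5.161 × (0.7465 − 0.06802) + 2.03 × 0.06802 = 3.502 + 0.1381 = 3.640 mg/L.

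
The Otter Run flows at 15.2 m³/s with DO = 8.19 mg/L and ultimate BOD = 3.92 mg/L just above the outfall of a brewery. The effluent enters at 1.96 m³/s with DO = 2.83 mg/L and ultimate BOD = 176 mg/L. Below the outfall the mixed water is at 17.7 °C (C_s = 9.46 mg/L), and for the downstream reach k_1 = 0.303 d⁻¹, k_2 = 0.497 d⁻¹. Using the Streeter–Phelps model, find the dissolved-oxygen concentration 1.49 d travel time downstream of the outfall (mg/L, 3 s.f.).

DO ≈ 2.68 mg/L

Mixed DO = (15.2×8.19 + 1.96×2.83)/(15.2+1.96) = 130.0/17.16 = 7.578 mg/L.
Mixed L₀ = (15.2×3.92 + 1.96×176)/(17.16) = 404.5/17.16 = 23.57 mg/L.
Initial deficit D₀ = C_s − DO₀ = 9.46 − 7.578 = 1.882 mg/L.
D(1.49) = [0.303×23.57/(0.497−0.303)](e^(−0.303×1.49) − e^(−0.497×1.49)) + 1.882 e^(−0.497×1.49)
= 36.82 × (0.6367 − 0.4769) + 1.882 × 0.4769 = 6.783 mg/L.
DO = 9.46 − 6.783 = 2.677 mg/L.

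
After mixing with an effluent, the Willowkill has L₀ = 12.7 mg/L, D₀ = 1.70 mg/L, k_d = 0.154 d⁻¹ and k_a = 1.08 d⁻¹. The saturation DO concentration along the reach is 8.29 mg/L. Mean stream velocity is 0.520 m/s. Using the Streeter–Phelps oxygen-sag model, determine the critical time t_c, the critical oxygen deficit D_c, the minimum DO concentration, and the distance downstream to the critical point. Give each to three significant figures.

t_c ≈ 0.339 d; D_c ≈ 1.72 mg/L; min DO ≈ 6.57 mg/L; x_c ≈ 15.2 km

With k_a/k_d = 7.013 and 1 − D₀(k_a−k_d)/(k_d L₀) = 0.1951,
t_c = ln(7.013 × 0.1951) / (1.08 − 0.154) = ln(1.368) / 0.9260 = 0.3136/0.9260 = 0.3386 d.
L(t_c) = L₀ e^(−k_d t_c) = 12.7 × 0.9492 = 12.05 mg/L, and at the critical point k_a D_c = k_d L, so D_c = (0.154/1.08) × 12.05 = 1.719 mg/L.
Minimum DO = C_s − D_c = 8.29 − 1.719 = 6.571 mg/L.
x_c = v t_c = 0.520 m/s × 0.3386 d × 86400 s/d = 15210 m ≈ 15.2 km.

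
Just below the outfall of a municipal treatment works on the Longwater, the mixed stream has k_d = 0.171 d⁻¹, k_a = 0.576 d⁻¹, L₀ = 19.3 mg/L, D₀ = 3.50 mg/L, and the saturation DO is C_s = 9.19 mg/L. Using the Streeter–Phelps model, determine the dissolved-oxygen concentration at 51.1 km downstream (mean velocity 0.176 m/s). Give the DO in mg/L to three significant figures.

DO ≈ 5.27 mg/L

Travel time t = x/v = 51.1 km / (0.176 m/s) = 51100 m / 0.176 m/s = 290300 s = 3.360 d.
k_d L₀/(k_a−k_d) = 0.171×19.3/(0.576−0.171) = 3.300/0.4050 = 8.149 mg/L.
e^(−k_d t) = e^(−0.171×3.360) = 0.5629; e^(−k_a t) = e^(−0.576×3.360) = 0.1443.
D = 8.149 × (0.5629 − 0.1443) + 3.50 × 0.1443 = 3.411 + 0.5052 = 3.916 mg/L.
DO = C_s − D = 9.19 − 3.916 = 5.274 mg/L.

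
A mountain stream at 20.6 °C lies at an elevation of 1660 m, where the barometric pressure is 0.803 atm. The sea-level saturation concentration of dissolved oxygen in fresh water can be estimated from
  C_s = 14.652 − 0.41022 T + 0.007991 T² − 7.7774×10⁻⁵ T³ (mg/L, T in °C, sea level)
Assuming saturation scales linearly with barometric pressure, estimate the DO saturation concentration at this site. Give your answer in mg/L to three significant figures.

C_s ≈ 7.16 mg/L

At sea level: C_s = 14.652 − 0.41022×20.6 + 0.007991×20.6² − 7.7774×10⁻⁵×20.6³ = 8.913 mg/L.
Pressure correction: C_s' = 8.913 × 0.803 = 7.157 mg/L.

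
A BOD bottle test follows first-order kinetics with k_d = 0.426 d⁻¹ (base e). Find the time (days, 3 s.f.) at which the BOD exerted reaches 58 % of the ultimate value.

y/L₀ = 1 − e^(−k_d t) = 0.58 ⇒ e^(−k_d t) = 0.420
t = −ln(0.420) / 0.426 = 0.8675 / 0.426 = 2.036 d.

t ≈ 2.04 d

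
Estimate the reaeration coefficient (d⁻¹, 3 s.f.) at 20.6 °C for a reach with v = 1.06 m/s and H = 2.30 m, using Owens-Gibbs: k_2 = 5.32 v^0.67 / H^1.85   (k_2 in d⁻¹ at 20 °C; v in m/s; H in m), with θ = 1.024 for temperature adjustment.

k_2(20) = 5.32 × 1.06^0.67 / 2.30^1.85 = 5.32 × 1.040 / 4.669 = 1.185 d⁻¹.
k_2(20.6) = 1.185 × 1.024^(20.6−20) = 1.185 × 1.014 = 1.202 d⁻¹.

k_2 ≈ 1.20 d⁻¹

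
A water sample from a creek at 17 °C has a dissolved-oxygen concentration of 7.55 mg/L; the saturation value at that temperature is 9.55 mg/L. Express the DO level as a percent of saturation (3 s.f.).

79.1 % saturation

% saturation = C/C_s × 100 = 7.55/9.55 × 100 = 79.1 %.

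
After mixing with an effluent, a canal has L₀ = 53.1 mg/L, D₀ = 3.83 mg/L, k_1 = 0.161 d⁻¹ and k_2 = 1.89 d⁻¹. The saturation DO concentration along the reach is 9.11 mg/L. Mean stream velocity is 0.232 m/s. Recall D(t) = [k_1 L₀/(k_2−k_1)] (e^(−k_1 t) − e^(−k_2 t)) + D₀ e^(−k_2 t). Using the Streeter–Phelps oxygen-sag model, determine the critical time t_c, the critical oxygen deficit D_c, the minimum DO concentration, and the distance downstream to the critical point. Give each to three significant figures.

t_c ≈ 0.563 d; D_c ≈ 4.13 mg/L; min DO ≈ 4.98 mg/L; x_c ≈ 11.3 km

t_c = [1/(k_2−k_1)] ln[(k_2/k_1)(1 − D₀(k_2−k_1)/(k_1 L₀))]
= [1/(1.89−0.161)] ln[(1.89/0.161)(1 − 3.83×1.729/(0.161×53.1))]
= (1/1.729) ln[11.74 × 0.2254] = 0.5784 × ln(2.646) = 0.5784 × 0.9731 = 0.5628 d.
D_c = (k_1/k_2) L₀ e^(−k_1 t_c) = (0.161/1.89) × 53.1 × e^(−0.161×0.5628) = 0.08519 × 53.1 × 0.9134 = 4.131 mg/L.
Minimum DO = C_s − D_c = 9.11 − 4.131 = 4.979 mg/L.
x_c = v t_c = 0.232 m/s × 0.5628 d × 86400 s/d = 11280 m ≈ 11.3 km.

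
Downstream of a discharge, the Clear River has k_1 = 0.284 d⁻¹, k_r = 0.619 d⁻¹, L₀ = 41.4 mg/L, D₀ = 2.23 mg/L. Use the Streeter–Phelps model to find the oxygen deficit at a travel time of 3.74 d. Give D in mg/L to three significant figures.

k_1 L₀/(k_r−k_1) = 0.284×41.4/(0.619−0.284) = 11.76/0.3350 = 35.10 mg/L.
e^(−k_1 t) = e^(−0.284×3.740) = 0.3457; e^(−k_r t) = e^(−0.619×3.740) = 0.09876.
D = 35.10 × (0.3457 − 0.09876) + 2.23 × 0.09876 = 8.667 + 0.2202 = 8.887 mg/L.

D ≈ 8.89 mg/L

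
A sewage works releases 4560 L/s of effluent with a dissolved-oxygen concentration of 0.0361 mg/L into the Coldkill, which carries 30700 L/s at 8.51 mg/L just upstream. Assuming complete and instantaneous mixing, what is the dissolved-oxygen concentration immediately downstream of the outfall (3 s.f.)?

7.41 mg/L

Flow-weighted mixing: C = (Q_r C_r + Q_w C_w)/(Q_r + Q_w)
= (30700×8.51 + 4560×0.0361)/(30700 + 4560) = 261400/35260 = 7.414 mg/L.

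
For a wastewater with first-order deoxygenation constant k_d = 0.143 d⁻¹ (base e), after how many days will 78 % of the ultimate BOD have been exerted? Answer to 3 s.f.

t ≈ 10.6 d

y/L₀ = 1 − e^(−k_d t) = 0.78 ⇒ e^(−k_d t) = 0.220
t = −ln(0.220) / 0.143 = 1.514 / 0.143 = 10.59 d.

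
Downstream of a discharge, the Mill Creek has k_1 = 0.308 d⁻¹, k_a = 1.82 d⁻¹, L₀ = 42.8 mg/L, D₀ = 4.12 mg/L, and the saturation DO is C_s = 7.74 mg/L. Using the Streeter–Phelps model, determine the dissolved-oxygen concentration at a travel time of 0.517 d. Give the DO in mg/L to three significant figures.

k_1 L₀/(k_a−k_1) = 0.308×42.8/(1.82−0.308) = 13.18/1.512 = 8.719 mg/L.
e^(−k_1 t) = e^(−0.308×0.5170) = 0.8528; e^(−k_a t) = e^(−1.82×0.5170) = 0.3903.
D = 8.719 × (0.8528 − 0.3903) + 4.12 × 0.3903 = 4.033 + 1.608 = 5.640 mg/L.
DO = C_s − D = 7.74 − 5.640 = 2.100 mg/L.

DO ≈ 2.10 mg/L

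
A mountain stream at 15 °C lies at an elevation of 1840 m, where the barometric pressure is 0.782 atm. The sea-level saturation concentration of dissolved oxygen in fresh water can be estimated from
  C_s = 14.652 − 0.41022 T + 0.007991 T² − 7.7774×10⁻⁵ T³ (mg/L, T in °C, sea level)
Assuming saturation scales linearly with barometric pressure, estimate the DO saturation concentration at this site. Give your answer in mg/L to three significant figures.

At sea level: C_s = 14.652 − 0.41022×15 + 0.007991×15² − 7.7774×10⁻⁵×15³ = 10.03 mg/L.
Pressure correction: C_s' = 10.03 × 0.782 = 7.847 mg/L.

C_s ≈ 7.85 mg/L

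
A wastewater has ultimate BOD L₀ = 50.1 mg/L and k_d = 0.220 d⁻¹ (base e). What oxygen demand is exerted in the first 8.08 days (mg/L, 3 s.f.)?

y ≈ 41.6 mg/L

y_t = L₀(1 − e^(−k_d t)) = 50.1 × (1 − e^(−0.220×8.08))
= 50.1 × (1 − 0.1690) = 50.1 × 0.8310 = 41.63 mg/L.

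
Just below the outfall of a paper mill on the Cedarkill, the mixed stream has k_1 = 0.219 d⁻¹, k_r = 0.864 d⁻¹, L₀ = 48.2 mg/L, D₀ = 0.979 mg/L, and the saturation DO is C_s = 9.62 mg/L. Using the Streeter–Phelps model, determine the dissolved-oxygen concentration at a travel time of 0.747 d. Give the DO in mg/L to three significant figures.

k_1 L₀/(k_r−k_1) = 0.219×48.2/(0.864−0.219) = 10.56/0.6450 = 16.37 mg/L.
e^(−k_1 t) = e^(−0.219×0.7470) = 0.8491; e^(−k_r t) = e^(−0.864×0.7470) = 0.5244.
D = 16.37 × (0.8491 − 0.5244) + 0.979 × 0.5244 = 5.313 + 0.5134 = 5.826 mg/L.
DO = C_s − D = 9.62 − 5.826 = 3.794 mg/L.

DO ≈ 3.79 mg/L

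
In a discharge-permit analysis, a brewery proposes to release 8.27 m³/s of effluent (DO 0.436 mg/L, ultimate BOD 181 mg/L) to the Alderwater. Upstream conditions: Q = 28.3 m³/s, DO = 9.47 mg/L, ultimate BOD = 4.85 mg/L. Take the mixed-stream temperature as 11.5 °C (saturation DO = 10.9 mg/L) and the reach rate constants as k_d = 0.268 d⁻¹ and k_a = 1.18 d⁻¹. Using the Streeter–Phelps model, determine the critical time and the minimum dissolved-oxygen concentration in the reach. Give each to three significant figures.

t_c ≈ 1.29 d; minimum DO ≈ 3.71 mg/L

Mixed DO = (28.3×9.47 + 8.27×0.436)/(28.3+8.27) = 271.6/36.57 = 7.427 mg/L.
Mixed L₀ = (28.3×4.85 + 8.27×181)/(36.57) = 1634/36.57 = 44.68 mg/L.
Initial deficit D₀ = C_s − DO₀ = 10.9 − 7.427 = 3.473 mg/L.
t_c = (1/0.9120) ln[(1.18/0.268)(1 − 3.473×0.9120/(0.268×44.68))] = 1.096 × ln(3.238) = 1.288 d.
D_c = (0.268/1.18) × 44.68 × e^(−0.268×1.288) = 0.2271 × 44.68 × 0.7080 = 7.185 mg/L.
Minimum DO = 10.9 − 7.185 = 3.715 mg/L.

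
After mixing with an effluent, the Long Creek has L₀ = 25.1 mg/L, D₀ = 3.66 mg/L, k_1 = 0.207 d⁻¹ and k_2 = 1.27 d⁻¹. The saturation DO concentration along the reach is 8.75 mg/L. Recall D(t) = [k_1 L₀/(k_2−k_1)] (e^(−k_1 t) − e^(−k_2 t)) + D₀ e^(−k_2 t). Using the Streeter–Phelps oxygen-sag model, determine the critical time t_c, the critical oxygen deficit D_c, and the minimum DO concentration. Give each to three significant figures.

At the critical point dD/dt = 0, so k_1 L₀ e^(−k_1 t) = k_2 D. Substituting D(t) from the Streeter–Phelps equation and solving for t gives
t_c = ln[(k_2/k_1)(1 − D₀(k_2−k_1)/(k_1 L₀))] / (k_2−k_1).
Here k_2−k_1 = 1.063 d⁻¹ and 1 − D₀(k_2−k_1)/(k_1 L₀) = 1 − 3.66×1.063/(0.207×25.1) = 0.2512, so
t_c = ln(6.135 × 0.2512) / 1.063 = 0.4325 / 1.063 = 0.4069 d.
L(t_c) = L₀ e^(−k_1 t_c) = 25.1 × 0.9192 = 23.07 mg/L, and at the critical point k_2 D_c = k_1 L, so D_c = (0.207/1.27) × 23.07 = 3.761 mg/L.
Minimum DO = C_s − D_c = 8.75 − 3.761 = 4.989 mg/L.

t_c ≈ 0.407 d; D_c ≈ 3.76 mg/L; min DO ≈ 4.99 mg/L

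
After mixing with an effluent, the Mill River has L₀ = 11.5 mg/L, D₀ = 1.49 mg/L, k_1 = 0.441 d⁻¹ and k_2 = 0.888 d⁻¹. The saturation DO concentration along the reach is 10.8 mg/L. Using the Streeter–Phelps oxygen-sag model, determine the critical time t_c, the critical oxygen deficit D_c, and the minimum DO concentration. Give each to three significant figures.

t_c = [1/(k_2−k_1)] ln[(k_2/k_1)(1 − D₀(k_2−k_1)/(k_1 L₀))]
= [1/(0.888−0.441)] ln[(0.888/0.441)(1 − 1.49×0.4470/(0.441×11.5))]
= (1/0.4470) ln[2.014 × 0.8687] = 2.237 × ln(1.749) = 2.237 × 0.5591 = 1.251 d.
L(t_c) = L₀ e^(−k_1 t_c) = 11.5 × 0.5760 = 6.624 mg/L, and at the critical point k_2 D_c = k_1 L, so D_c = (0.441/0.888) × 6.624 = 3.290 mg/L.
Minimum DO = C_s − D_c = 10.8 − 3.290 = 7.510 mg/L.

t_c ≈ 1.25 d; D_c ≈ 3.29 mg/L; min DO ≈ 7.51 mg/L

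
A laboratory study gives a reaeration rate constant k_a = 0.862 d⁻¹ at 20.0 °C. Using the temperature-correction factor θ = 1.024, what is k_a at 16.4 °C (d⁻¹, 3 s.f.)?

k_a(T₂) = k_a(T₁) · θ^(T₂−T₁) = 0.862 × 1.024^(16.4−20.0)
= 0.862 × 1.024^-3.60 = 0.862 × 0.9182 = 0.7915 d⁻¹.

k_a ≈ 0.791 d⁻¹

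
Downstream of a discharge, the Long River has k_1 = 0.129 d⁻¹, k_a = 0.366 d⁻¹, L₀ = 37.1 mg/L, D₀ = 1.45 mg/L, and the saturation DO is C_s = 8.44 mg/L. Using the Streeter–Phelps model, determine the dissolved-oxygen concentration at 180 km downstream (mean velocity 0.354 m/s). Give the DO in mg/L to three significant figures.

Travel time t = x/v = 180 km / (0.354 m/s) = 180000 m / 0.354 m/s = 508500 s = 5.885 d.
k_1 L₀/(k_a−k_1) = 0.129×37.1/(0.366−0.129) = 4.786/0.2370 = 20.19 mg/L.
e^(−k_1 t) = e^(−0.129×5.885) = 0.4680; e^(−k_a t) = e^(−0.366×5.885) = 0.1160.
D = 20.19 × (0.4680 − 0.1160) + 1.45 × 0.1160 = 7.109 + 0.1682 = 7.277 mg/L.
DO = C_s − D = 8.44 − 7.277 = 1.163 mg/L.

DO ≈ 1.16 mg/L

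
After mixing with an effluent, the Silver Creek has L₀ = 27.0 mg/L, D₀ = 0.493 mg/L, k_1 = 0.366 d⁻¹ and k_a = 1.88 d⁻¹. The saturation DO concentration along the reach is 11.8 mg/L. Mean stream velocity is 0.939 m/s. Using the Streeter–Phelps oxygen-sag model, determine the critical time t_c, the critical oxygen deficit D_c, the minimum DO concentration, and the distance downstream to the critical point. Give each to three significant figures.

At the critical point dD/dt = 0, so k_1 L₀ e^(−k_1 t) = k_a D. Substituting D(t) from the Streeter–Phelps equation and solving for t gives
t_c = ln[(k_a/k_1)(1 − D₀(k_a−k_1)/(k_1 L₀))] / (k_a−k_1).
Here k_a−k_1 = 1.514 d⁻¹ and 1 − D₀(k_a−k_1)/(k_1 L₀) = 1 − 0.493×1.514/(0.366×27.0) = 0.9245, so
t_c = ln(5.137 × 0.9245) / 1.514 = 1.558 / 1.514 = 1.029 d.
L(t_c) = L₀ e^(−k_1 t_c) = 27.0 × 0.6862 = 18.53 mg/L, and at the critical point k_a D_c = k_1 L, so D_c = (0.366/1.88) × 18.53 = 3.607 mg/L.
Minimum DO = C_s − D_c = 11.8 − 3.607 = 8.193 mg/L.
x_c = v t_c = 0.939 m/s × 1.029 d × 86400 s/d = 83480 m ≈ 83.5 km.

t_c ≈ 1.03 d; D_c ≈ 3.61 mg/L; min DO ≈ 8.19 mg/L; x_c ≈ 83.5 km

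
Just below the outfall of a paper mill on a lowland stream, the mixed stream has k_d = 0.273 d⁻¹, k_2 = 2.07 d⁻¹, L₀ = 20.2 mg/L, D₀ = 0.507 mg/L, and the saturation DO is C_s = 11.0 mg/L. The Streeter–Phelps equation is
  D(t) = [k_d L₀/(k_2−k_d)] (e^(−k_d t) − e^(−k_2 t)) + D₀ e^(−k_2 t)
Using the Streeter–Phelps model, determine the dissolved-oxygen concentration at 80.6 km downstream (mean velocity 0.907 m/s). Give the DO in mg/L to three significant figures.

Travel time t = x/v = 80.6 km / (0.907 m/s) = 80600 m / 0.907 m/s = 88860 s = 1.029 d.
k_d L₀/(k_2−k_d) = 0.273×20.2/(2.07−0.273) = 5.515/1.797 = 3.069 mg/L.
e^(−k_d t) = e^(−0.273×1.029) = 0.7552; e^(−k_2 t) = e^(−2.07×1.029) = 0.1190.
D = 3.069 × (0.7552 − 0.1190) + 0.507 × 0.1190 = 1.952 + 0.06031 = 2.013 mg/L.
DO = C_s − D = 11.0 − 2.013 = 8.987 mg/L.

DO ≈ 8.99 mg/L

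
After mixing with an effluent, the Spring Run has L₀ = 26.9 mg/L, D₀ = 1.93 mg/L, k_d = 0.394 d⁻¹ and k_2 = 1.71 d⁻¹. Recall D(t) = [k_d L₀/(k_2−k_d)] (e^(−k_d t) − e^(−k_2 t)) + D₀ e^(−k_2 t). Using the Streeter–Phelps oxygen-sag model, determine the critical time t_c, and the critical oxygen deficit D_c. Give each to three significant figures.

With k_2/k_d = 4.340 and 1 − D₀(k_2−k_d)/(k_d L₀) = 0.7604,
t_c = ln(4.340 × 0.7604) / (1.71 − 0.394) = ln(3.300) / 1.316 = 1.194/1.316 = 0.9072 d.
L(t_c) = L₀ e^(−k_d t_c) = 26.9 × 0.6995 = 18.82 mg/L, and at the critical point k_2 D_c = k_d L, so D_c = (0.394/1.71) × 18.82 = 4.335 mg/L.

t_c ≈ 0.907 d; D_c ≈ 4.34 mg/L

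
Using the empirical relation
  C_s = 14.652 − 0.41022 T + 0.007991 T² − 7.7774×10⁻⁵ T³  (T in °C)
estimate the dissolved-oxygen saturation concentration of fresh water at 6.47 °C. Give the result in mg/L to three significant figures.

C_s ≈ 12.3 mg/L

C_s = 14.652 − 0.41022×6.47 + 0.007991×6.47² − 7.7774×10⁻⁵×6.47³ = 12.31 mg/L.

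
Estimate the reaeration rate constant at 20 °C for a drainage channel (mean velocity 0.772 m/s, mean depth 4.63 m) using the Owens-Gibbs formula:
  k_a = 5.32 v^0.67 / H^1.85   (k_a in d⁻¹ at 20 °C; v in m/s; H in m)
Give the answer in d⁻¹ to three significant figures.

k_a ≈ 0.263 d⁻¹

k_a = 5.32 × 0.772^0.67 / 4.63^1.85 = 5.32 × 0.8408 / 17.03 = 0.2626 d⁻¹.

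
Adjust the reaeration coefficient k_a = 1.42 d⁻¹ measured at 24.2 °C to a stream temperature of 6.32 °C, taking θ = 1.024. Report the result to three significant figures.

k_a ≈ 0.929 d⁻¹

k_a(T₂) = k_a(T₁) · θ^(T₂−T₁) = 1.42 × 1.024^(6.32−24.2)
= 1.42 × 1.024^-17.9 = 1.42 × 0.6544 = 0.9292 d⁻¹.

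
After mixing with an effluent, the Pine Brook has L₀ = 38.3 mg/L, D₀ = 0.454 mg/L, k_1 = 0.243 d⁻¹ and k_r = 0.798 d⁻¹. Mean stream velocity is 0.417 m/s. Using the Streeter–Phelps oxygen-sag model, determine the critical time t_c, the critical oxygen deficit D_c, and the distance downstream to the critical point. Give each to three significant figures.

With k_r/k_1 = 3.284 and 1 − D₀(k_r−k_1)/(k_1 L₀) = 0.9729,
t_c = ln(3.284 × 0.9729) / (0.798 − 0.243) = ln(3.195) / 0.5550 = 1.162/0.5550 = 2.093 d.
L(t_c) = L₀ e^(−k_1 t_c) = 38.3 × 0.6013 = 23.03 mg/L, and at the critical point k_r D_c = k_1 L, so D_c = (0.243/0.798) × 23.03 = 7.013 mg/L.
x_c = v t_c = 0.417 m/s × 2.093 d × 86400 s/d = 75410 m ≈ 75.4 km.

t_c ≈ 2.09 d; D_c ≈ 7.01 mg/L; x_c ≈ 75.4 km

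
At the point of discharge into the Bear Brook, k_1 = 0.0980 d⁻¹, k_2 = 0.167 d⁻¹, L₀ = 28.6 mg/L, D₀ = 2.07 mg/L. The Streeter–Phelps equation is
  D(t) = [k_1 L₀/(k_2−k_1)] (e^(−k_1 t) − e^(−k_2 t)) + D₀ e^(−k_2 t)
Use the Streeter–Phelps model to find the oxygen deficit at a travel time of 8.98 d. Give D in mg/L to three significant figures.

k_1 L₀/(k_2−k_1) = 0.0980×28.6/(0.167−0.0980) = 2.803/0.06900 = 40.62 mg/L.
e^(−k_1 t) = e^(−0.0980×8.980) = 0.4148; e^(−k_2 t) = e^(−0.167×8.980) = 0.2232.
D = 40.62 × (0.4148 − 0.2232) + 2.07 × 0.2232 = 7.781 + 0.4620 = 8.243 mg/L.

D ≈ 8.24 mg/L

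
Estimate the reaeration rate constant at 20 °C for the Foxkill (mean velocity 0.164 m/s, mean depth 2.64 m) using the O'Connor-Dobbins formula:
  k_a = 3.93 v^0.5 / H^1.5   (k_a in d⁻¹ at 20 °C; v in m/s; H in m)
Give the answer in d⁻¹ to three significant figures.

k_a = 3.93 × 0.164^0.5 / 2.64^1.5 = 3.93 × 0.4050 / 4.289 = 0.3710 d⁻¹.

k_a ≈ 0.371 d⁻¹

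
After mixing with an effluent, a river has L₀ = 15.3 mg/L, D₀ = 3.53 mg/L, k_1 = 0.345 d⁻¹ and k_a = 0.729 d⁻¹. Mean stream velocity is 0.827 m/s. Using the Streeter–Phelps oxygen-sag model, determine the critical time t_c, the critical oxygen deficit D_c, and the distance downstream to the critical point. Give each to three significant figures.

At the critical point dD/dt = 0, so k_1 L₀ e^(−k_1 t) = k_a D. Substituting D(t) from the Streeter–Phelps equation and solving for t gives
t_c = ln[(k_a/k_1)(1 − D₀(k_a−k_1)/(k_1 L₀))] / (k_a−k_1).
Here k_a−k_1 = 0.3840 d⁻¹ and 1 − D₀(k_a−k_1)/(k_1 L₀) = 1 − 3.53×0.3840/(0.345×15.3) = 0.7432, so
t_c = ln(2.113 × 0.7432) / 0.3840 = 0.4513 / 0.3840 = 1.175 d.
L(t_c) = L₀ e^(−k_1 t_c) = 15.3 × 0.6666 = 10.20 mg/L, and at the critical point k_a D_c = k_1 L, so D_c = (0.345/0.729) × 10.20 = 4.827 mg/L.
x_c = v t_c = 0.827 m/s × 1.175 d × 86400 s/d = 83980 m ≈ 84.0 km.

t_c ≈ 1.18 d; D_c ≈ 4.83 mg/L; x_c ≈ 84.0 km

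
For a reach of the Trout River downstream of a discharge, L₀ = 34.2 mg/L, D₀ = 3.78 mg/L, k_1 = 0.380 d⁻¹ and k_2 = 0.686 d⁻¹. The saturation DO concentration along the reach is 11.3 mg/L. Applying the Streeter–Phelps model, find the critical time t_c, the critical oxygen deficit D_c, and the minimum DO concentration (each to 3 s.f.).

t_c ≈ 1.63 d; D_c ≈ 10.2 mg/L; min DO ≈ 1.09 mg/L

t_c = [1/(k_2−k_1)] ln[(k_2/k_1)(1 − D₀(k_2−k_1)/(k_1 L₀))]
= [1/(0.686−0.380)] ln[(0.686/0.380)(1 − 3.78×0.3060/(0.380×34.2))]
= (1/0.3060) ln[1.805 × 0.9110] = 3.268 × ln(1.645) = 3.268 × 0.4975 = 1.626 d.
L(t_c) = L₀ e^(−k_1 t_c) = 34.2 × 0.5391 = 18.44 mg/L, and at the critical point k_2 D_c = k_1 L, so D_c = (0.380/0.686) × 18.44 = 10.21 mg/L.
Minimum DO = C_s − D_c = 11.3 − 10.21 = 1.086 mg/L.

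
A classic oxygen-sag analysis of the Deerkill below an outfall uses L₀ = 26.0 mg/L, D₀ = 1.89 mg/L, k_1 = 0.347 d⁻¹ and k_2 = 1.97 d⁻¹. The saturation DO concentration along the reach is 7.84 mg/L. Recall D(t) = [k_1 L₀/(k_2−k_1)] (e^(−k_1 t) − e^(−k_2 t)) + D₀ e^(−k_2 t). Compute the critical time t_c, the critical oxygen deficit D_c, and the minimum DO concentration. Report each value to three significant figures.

t_c ≈ 0.814 d; D_c ≈ 3.45 mg/L; min DO ≈ 4.39 mg/L

With k_2/k_1 = 5.677 and 1 − D₀(k_2−k_1)/(k_1 L₀) = 0.6600,
t_c = ln(5.677 × 0.6600) / (1.97 − 0.347) = ln(3.747) / 1.623 = 1.321/1.623 = 0.8139 d.
L(t_c) = L₀ e^(−k_1 t_c) = 26.0 × 0.7540 = 19.60 mg/L, and at the critical point k_2 D_c = k_1 L, so D_c = (0.347/1.97) × 19.60 = 3.453 mg/L.
Minimum DO = C_s − D_c = 7.84 − 3.453 = 4.387 mg/L.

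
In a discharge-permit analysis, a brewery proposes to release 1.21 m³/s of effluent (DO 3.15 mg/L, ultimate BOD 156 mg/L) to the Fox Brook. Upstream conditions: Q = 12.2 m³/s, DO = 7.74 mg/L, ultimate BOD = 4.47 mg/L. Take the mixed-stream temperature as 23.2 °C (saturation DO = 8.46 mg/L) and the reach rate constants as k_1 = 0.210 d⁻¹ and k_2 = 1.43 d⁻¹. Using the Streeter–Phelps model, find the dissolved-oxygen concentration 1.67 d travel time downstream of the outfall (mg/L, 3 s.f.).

Mixed DO = (12.2×7.74 + 1.21×3.15)/(12.2+1.21) = 98.24/13.41 = 7.326 mg/L.
Mixed L₀ = (12.2×4.47 + 1.21×156)/(13.41) = 243.3/13.41 = 18.14 mg/L.
Initial deficit D₀ = C_s − DO₀ = 8.46 − 7.326 = 1.134 mg/L.
D(1.67) = [0.210×18.14/(1.43−0.210)](e^(−0.210×1.67) − e^(−1.43×1.67)) + 1.134 e^(−1.43×1.67)
= 3.123 × (0.7042 − 0.09180) + 1.134 × 0.09180 = 2.017 mg/L.
DO = 8.46 − 2.017 = 6.443 mg/L.

DO ≈ 6.44 mg/L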